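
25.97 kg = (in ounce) 916.1. Check: 1 ounce = 0.028349523 kg, so 25.97 kg = 25.97 / 0.028349523 = 916.06479 ounce ≈ 916.1 ounce (4 s.f.).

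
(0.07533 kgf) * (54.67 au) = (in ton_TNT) 1 kgf = 9.80665 N, so 0.07533 kgf = 0.07533 * 9.80665 = 0.73873494 N. 1 au = 1.4959787e+11 m, so 54.67 au = 54.67 * 1.4959787e+11 = 8.1785156e+12 m. Combine: 0.73873494 N * 8.1785156e+12 m = 6.0417553e+12 J. 1 ton_TNT = 4.184e+09 J, so 6.0417553e+12 J = 6.0417553e+12 / 4.184e+09 = 1444.0142 ton_TNT ≈ 1444 ton_TNT (4 s.f.). Final answer: 1444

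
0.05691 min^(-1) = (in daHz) 1 min^(-1) = 0.016666667 Hz, so 0.05691 min^(-1) = 0.05691 * 0.016666667 = 0.0009485 Hz. 1 daHz = 10 Hz, so 0.0009485 Hz = 0.0009485 / 10 = 9.485e-05 daHz. Final answer: 9.485e-05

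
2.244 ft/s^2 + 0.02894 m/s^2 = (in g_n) 1 ft/s^2 = 0.3048 m/s^2, so 2.244 ft/s^2 = 2.244 * 0.3048 = 0.6839712 m/s^2. 0.02894 m/s^2 is already in m/s^2. Sum: 0.6839712 + 0.02894 = 0.7129112 m/s^2. 1 g_n = 9.80665 m/s^2, so 0.7129112 m/s^2 = 0.7129112 / 9.80665 = 0.072696711 g_n ≈ 0.0727 g_n (4 s.f.). Final answer: 0.0727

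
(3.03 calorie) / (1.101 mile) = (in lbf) 0.001608. Check: 1 calorie = 4.184 J, so 3.03 calorie = 3.03 * 4.184 = 12.67752 J. 1 mile = 1609.344 m, so 1.101 mile = 1.101 * 1609.344 = 1771.8877 m. Combine: 12.67752 J / 1771.8877 m = 0.0071548099 N. 1 lbf = 4.4482216 N, so 0.0071548099 N = 0.0071548099 / 4.4482216 = 0.0016084653 lbf ≈ 0.001608 lbf (4 s.f.).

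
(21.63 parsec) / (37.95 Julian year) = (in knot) 1.083e+09. Check: 1 parsec = 3.0856776e+16 m, so 21.63 parsec = 21.63 * 3.0856776e+16 = 6.6743206e+17 m. 1 Julian year = 31557600 s, so 37.95 Julian year = 37.95 * 31557600 = 1.1976109e+09 s. Combine: 6.6743206e+17 m / 1.1976109e+09 s = 5.5730292e+08 m/s. 1 knot = 0.51444444 m/s, so 5.5730292e+08 m/s = 5.5730292e+08 / 0.51444444 = 1.0833102e+09 knot ≈ 1.083e+09 knot (4 s.f.).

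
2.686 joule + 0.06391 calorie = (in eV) 1.843e+19. Check: 2.686 joule = 2.686 J. 1 calorie = 4.184 J, so 0.06391 calorie = 0.06391 * 4.184 = 0.26739944 J. Sum: 2.686 + 0.26739944 = 2.9533994 J. 1 eV = 1.6021766e-19 J, so 2.9533994 J = 2.9533994 / 1.6021766e-19 = 1.8433669e+19 eV ≈ 1.843e+19 eV (4 s.f.).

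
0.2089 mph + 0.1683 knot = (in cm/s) 1 mph = 0.44704 m/s, so 0.2089 mph = 0.2089 * 0.44704 = 0.093386656 m/s. 1 knot = 0.51444444 m/s, so 0.1683 knot = 0.1683 * 0.51444444 = 0.086581 m/s. Sum: 0.093386656 + 0.086581 = 0.17996766 m/s. 1 cm/s = 0.01 m/s, so 0.17996766 m/s = 0.17996766 / 0.01 = 17.996766 cm/s ≈ 18 cm/s (4 s.f.). Final answer: 18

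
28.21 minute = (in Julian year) 5.364e-05. Check: 1 minute = 60 s, so 28.21 minute = 28.21 * 60 = 1692.6 s. 1 Julian year = 31557600 s, so 1692.6 s = 1692.6 / 31557600 = 5.3635257e-05 Julian year ≈ 5.364e-05 Julian year (4 s.f.).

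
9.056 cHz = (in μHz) 1 cHz = 0.01 Hz, so 9.056 cHz = 9.056 * 0.01 = 0.09056 Hz. 1 μHz = 1e-06 Hz, so 0.09056 Hz = 0.09056 / 1e-06 = 90560 μHz ≈ 9.056e+04 μHz (4 s.f.). Final answer: 9.056e+04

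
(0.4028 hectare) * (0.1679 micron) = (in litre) 0.6763. Check: 1 hectare = 10000 m^2, so 0.4028 hectare = 0.4028 * 10000 = 4028 m^2. 1 micron = 1e-06 m, so 0.1679 micron = 0.1679 * 1e-06 = 1.679e-07 m. Combine: 4028 m^2 * 1.679e-07 m = 0.0006763012 m^3. 1 litre = 0.001 m^3, so 0.0006763012 m^3 = 0.0006763012 / 0.001 = 0.6763012 litre ≈ 0.6763 litre (4 s.f.).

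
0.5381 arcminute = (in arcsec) 1 arcminute = 0.00029088821 rad, so 0.5381 arcminute = 0.5381 * 0.00029088821 = 0.00015652695 rad. 1 arcsec = 4.8481368e-06 rad, so 0.00015652695 rad = 0.00015652695 / 4.8481368e-06 = 32.286 arcsec ≈ 32.29 arcsec (4 s.f.). Final answer: 32.29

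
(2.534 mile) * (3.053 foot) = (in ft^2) 1 mile = 1609.344 m, so 2.534 mile = 2.534 * 1609.344 = 4078.0777 m. 1 foot = 0.3048 m, so 3.053 foot = 3.053 * 0.3048 = 0.9305544 m. Combine: 4078.0777 m * 0.9305544 m = 3794.8731 m^2. 1 ft^2 = 0.09290304 m^2, so 3794.8731 m^2 = 3794.8731 / 0.09290304 = 40847.675 ft^2 ≈ 4.085e+04 ft^2 (4 s.f.). Final answer: 4.085e+04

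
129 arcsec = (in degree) 0.03583. Check: 1 arcsec = 4.8481368e-06 rad, so 129 arcsec = 129 * 4.8481368e-06 = 0.00062540965 rad. 1 degree = 0.017453293 rad, so 0.00062540965 rad = 0.00062540965 / 0.017453293 = 0.035833333 degree ≈ 0.03583 degree (4 s.f.).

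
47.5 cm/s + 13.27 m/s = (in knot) 26.72. Check: 1 cm/s = 0.01 m/s, so 47.5 cm/s = 47.5 * 0.01 = 0.475 m/s. 13.27 m/s is already in m/s. Sum: 0.475 + 13.27 = 13.745 m/s. 1 knot = 0.51444444 m/s, so 13.745 m/s = 13.745 / 0.51444444 = 26.718143 knot ≈ 26.72 knot (4 s.f.).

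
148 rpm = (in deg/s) 888. Check: 1 rpm = 0.10471976 rad/s, so 148 rpm = 148 * 0.10471976 = 15.498524 rad/s. 1 deg/s = 0.017453293 rad/s, so 15.498524 rad/s = 15.498524 / 0.017453293 = 888 deg/s.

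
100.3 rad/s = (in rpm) 957.8. Check: 1 rpm = 0.10471976 rad/s, so 100.3 rad/s = 100.3 / 0.10471976 = 957.79445 rpm ≈ 957.8 rpm (4 s.f.).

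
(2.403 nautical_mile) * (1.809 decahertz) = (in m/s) 1 nautical_mile = 1852 m, so 2.403 nautical_mile = 2.403 * 1852 = 4450.356 m. 1 decahertz = 10 Hz, so 1.809 decahertz = 1.809 * 10 = 18.09 Hz. Combine: 4450.356 m * 18.09 Hz = 80506.94 m/s. Result: 80506.94 m/s ≈ 8.051e+04 m/s (4 s.f.). Final answer: 8.051e+04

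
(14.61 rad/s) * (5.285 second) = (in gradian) 4916. Check: 14.61 rad/s is already in rad/s. 5.285 second = 5.285 s. Combine: 14.61 rad/s * 5.285 s = 77.21385 rad. 1 gradian = 0.015707963 rad, so 77.21385 rad = 77.21385 / 0.015707963 = 4915.5864 gradian ≈ 4916 gradian (4 s.f.).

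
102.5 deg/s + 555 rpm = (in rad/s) 59.91. Check: 1 deg/s = 0.017453293 rad/s, so 102.5 deg/s = 102.5 * 0.017453293 = 1.7889625 rad/s. 1 rpm = 0.10471976 rad/s, so 555 rpm = 555 * 0.10471976 = 58.119464 rad/s. Sum: 1.7889625 + 58.119464 = 59.908427 rad/s. Result: 59.908427 rad/s ≈ 59.91 rad/s (4 s.f.).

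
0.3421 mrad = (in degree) 0.0196. Check: 1 mrad = 0.001 rad, so 0.3421 mrad = 0.3421 * 0.001 = 0.0003421 rad. 1 degree = 0.017453293 rad, so 0.0003421 rad = 0.0003421 / 0.017453293 = 0.019600886 degree ≈ 0.0196 degree (4 s.f.).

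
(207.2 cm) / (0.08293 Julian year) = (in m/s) 7.917e-07. Check: 1 cm = 0.01 m, so 207.2 cm = 207.2 * 0.01 = 2.072 m. 1 Julian year = 31557600 s, so 0.08293 Julian year = 0.08293 * 31557600 = 2617071.8 s. Combine: 2.072 m / 2617071.8 s = 7.9172456e-07 m/s. Result: 7.9172456e-07 m/s ≈ 7.917e-07 m/s (4 s.f.).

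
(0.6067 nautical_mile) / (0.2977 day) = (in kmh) 0.1573. Check: 1 nautical_mile = 1852 m, so 0.6067 nautical_mile = 0.6067 * 1852 = 1123.6084 m. 1 day = 86400 s, so 0.2977 day = 0.2977 * 86400 = 25721.28 s. Combine: 1123.6084 m / 25721.28 s = 0.043684 m/s. 1 kmh = 0.27777778 m/s, so 0.043684 m/s = 0.043684 / 0.27777778 = 0.1572624 kmh ≈ 0.1573 kmh (4 s.f.).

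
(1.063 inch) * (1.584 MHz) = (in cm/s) 1 inch = 0.0254 m, so 1.063 inch = 1.063 * 0.0254 = 0.0270002 m. 1 MHz = 1000000 Hz, so 1.584 MHz = 1.584 * 1000000 = 1584000 Hz. Combine: 0.0270002 m * 1584000 Hz = 42768.317 m/s. 1 cm/s = 0.01 m/s, so 42768.317 m/s = 42768.317 / 0.01 = 4276831.7 cm/s ≈ 4.277e+06 cm/s (4 s.f.). Final answer: 4.277e+06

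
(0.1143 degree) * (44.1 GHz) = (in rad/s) 1 degree = 0.017453293 rad, so 0.1143 degree = 0.1143 * 0.017453293 = 0.0019949113 rad. 1 GHz = 1e+09 Hz, so 44.1 GHz = 44.1 * 1e+09 = 4.41e+10 Hz. Combine: 0.0019949113 rad * 4.41e+10 Hz = 87975590 rad/s. Result: 87975590 rad/s ≈ 8.798e+07 rad/s (4 s.f.). Final answer: 8.798e+07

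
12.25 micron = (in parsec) 1 micron = 1e-06 m, so 12.25 micron = 12.25 * 1e-06 = 1.225e-05 m. 1 parsec = 3.0856776e+16 m, so 1.225e-05 m = 1.225e-05 / 3.0856776e+16 = 3.9699546e-22 parsec ≈ 3.97e-22 parsec (4 s.f.). Final answer: 3.97e-22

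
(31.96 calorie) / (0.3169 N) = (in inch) 1 calorie = 4.184 J, so 31.96 calorie = 31.96 * 4.184 = 133.72064 J. 0.3169 N is already in N. Combine: 133.72064 J / 0.3169 N = 421.96478 m. 1 inch = 0.0254 m, so 421.96478 m = 421.96478 / 0.0254 = 16612.787 inch ≈ 1.661e+04 inch (4 s.f.). Final answer: 1.661e+04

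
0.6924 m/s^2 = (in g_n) 1 g_n = 9.80665 m/s^2, so 0.6924 m/s^2 = 0.6924 / 9.80665 = 0.070605151 g_n ≈ 0.07061 g_n (4 s.f.). Final answer: 0.07061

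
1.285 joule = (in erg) 1.285 joule = 1.285 J. 1 erg = 1e-07 J, so 1.285 J = 1.285 / 1e-07 = 12850000 erg ≈ 1.285e+07 erg (4 s.f.). Final answer: 1.285e+07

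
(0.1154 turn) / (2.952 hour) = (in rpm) 1 turn = 6.2831853 rad, so 0.1154 turn = 0.1154 * 6.2831853 = 0.72507958 rad. 1 hour = 3600 s, so 2.952 hour = 2.952 * 3600 = 10627.2 s. Combine: 0.72507958 rad / 10627.2 s = 6.8228657e-05 rad/s. 1 rpm = 0.10471976 rad/s, so 6.8228657e-05 rad/s = 6.8228657e-05 / 0.10471976 = 0.00065153568 rpm ≈ 0.0006515 rpm (4 s.f.). Final answer: 0.0006515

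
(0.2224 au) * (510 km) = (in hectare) 1 au = 1.4959787e+11 m, so 0.2224 au = 0.2224 * 1.4959787e+11 = 3.3270566e+10 m. 1 km = 1000 m, so 510 km = 510 * 1000 = 510000 m. Combine: 3.3270566e+10 m * 510000 m = 1.6967989e+16 m^2. 1 hectare = 10000 m^2, so 1.6967989e+16 m^2 = 1.6967989e+16 / 10000 = 1.6967989e+12 hectare ≈ 1.697e+12 hectare (4 s.f.). Final answer: 1.697e+12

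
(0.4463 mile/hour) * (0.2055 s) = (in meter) 1 mile/hour = 0.44704 m/s, so 0.4463 mile/hour = 0.4463 * 0.44704 = 0.19951395 m/s. 0.2055 s is already in s. Combine: 0.19951395 m/s * 0.2055 s = 0.041000117 m. 0.041000117 m = 0.041000117 meter ≈ 0.041 meter (4 s.f.). Final answer: 0.041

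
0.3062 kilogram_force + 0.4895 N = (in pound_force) 0.7851. Check: 1 kilogram_force = 9.80665 N, so 0.3062 kilogram_force = 0.3062 * 9.80665 = 3.0027962 N. 0.4895 N is already in N. Sum: 3.0027962 + 0.4895 = 3.4922962 N. 1 pound_force = 4.4482216 N, so 3.4922962 N = 3.4922962 / 4.4482216 = 0.78509942 pound_force ≈ 0.7851 pound_force (4 s.f.).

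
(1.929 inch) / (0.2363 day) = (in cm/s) 1 inch = 0.0254 m, so 1.929 inch = 1.929 * 0.0254 = 0.0489966 m. 1 day = 86400 s, so 0.2363 day = 0.2363 * 86400 = 20416.32 s. Combine: 0.0489966 m / 20416.32 s = 2.3998742e-06 m/s. 1 cm/s = 0.01 m/s, so 2.3998742e-06 m/s = 2.3998742e-06 / 0.01 = 0.00023998742 cm/s ≈ 0.00024 cm/s (4 s.f.). Final answer: 0.00024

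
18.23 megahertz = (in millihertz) 1.823e+10. Check: 1 megahertz = 1000000 Hz, so 18.23 megahertz = 18.23 * 1000000 = 18230000 Hz. 1 millihertz = 0.001 Hz, so 18230000 Hz = 18230000 / 0.001 = 1.823e+10 millihertz.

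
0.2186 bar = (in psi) 1 bar = 100000 Pa, so 0.2186 bar = 0.2186 * 100000 = 21860 Pa. 1 psi = 6894.7573 Pa, so 21860 Pa = 21860 / 6894.7573 = 3.1705249 psi ≈ 3.171 psi (4 s.f.). Final answer: 3.171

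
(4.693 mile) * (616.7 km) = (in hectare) 1 mile = 1609.344 m, so 4.693 mile = 4.693 * 1609.344 = 7552.6514 m. 1 km = 1000 m, so 616.7 km = 616.7 * 1000 = 616700 m. Combine: 7552.6514 m * 616700 m = 4.6577201e+09 m^2. 1 hectare = 10000 m^2, so 4.6577201e+09 m^2 = 4.6577201e+09 / 10000 = 465772.01 hectare ≈ 4.658e+05 hectare (4 s.f.). Final answer: 4.658e+05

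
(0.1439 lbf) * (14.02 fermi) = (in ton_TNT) 2.145e-24. Check: 1 lbf = 4.4482216 N, so 0.1439 lbf = 0.1439 * 4.4482216 = 0.64009909 N. 1 fermi = 1e-15 m, so 14.02 fermi = 14.02 * 1e-15 = 1.402e-14 m. Combine: 0.64009909 N * 1.402e-14 m = 8.9741892e-15 J. 1 ton_TNT = 4.184e+09 J, so 8.9741892e-15 J = 8.9741892e-15 / 4.184e+09 = 2.1448827e-24 ton_TNT ≈ 2.145e-24 ton_TNT (4 s.f.).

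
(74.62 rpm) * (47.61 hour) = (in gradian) 8.526e+07. Check: 1 rpm = 0.10471976 rad/s, so 74.62 rpm = 74.62 * 0.10471976 = 7.8141881 rad/s. 1 hour = 3600 s, so 47.61 hour = 47.61 * 3600 = 171396 s. Combine: 7.8141881 rad/s * 171396 s = 1339320.6 rad. 1 gradian = 0.015707963 rad, so 1339320.6 rad = 1339320.6 / 0.015707963 = 85263797 gradian ≈ 8.526e+07 gradian (4 s.f.).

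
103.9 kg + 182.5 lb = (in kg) 103.9 kg is already in kg. 1 lb = 0.45359237 kg, so 182.5 lb = 182.5 * 0.45359237 = 82.780608 kg. Sum: 103.9 + 82.780608 = 186.68061 kg. Result: 186.68061 kg ≈ 186.7 kg (4 s.f.). Final answer: 186.7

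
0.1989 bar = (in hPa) 198.9. Check: 1 bar = 100000 Pa, so 0.1989 bar = 0.1989 * 100000 = 19890 Pa. 1 hPa = 100 Pa, so 19890 Pa = 19890 / 100 = 198.9 hPa.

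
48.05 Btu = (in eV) 1 Btu = 1055.0559 J, so 48.05 Btu = 48.05 * 1055.0559 = 50695.434 J. 1 eV = 1.6021766e-19 J, so 50695.434 J = 50695.434 / 1.6021766e-19 = 3.1641601e+23 eV ≈ 3.164e+23 eV (4 s.f.). Final answer: 3.164e+23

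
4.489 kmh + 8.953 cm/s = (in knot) 1 kmh = 0.27777778 m/s, so 4.489 kmh = 4.489 * 0.27777778 = 1.2469444 m/s. 1 cm/s = 0.01 m/s, so 8.953 cm/s = 8.953 * 0.01 = 0.08953 m/s. Sum: 1.2469444 + 0.08953 = 1.3364744 m/s. 1 knot = 0.51444444 m/s, so 1.3364744 m/s = 1.3364744 / 0.51444444 = 2.5978985 knot ≈ 2.598 knot (4 s.f.). Final answer: 2.598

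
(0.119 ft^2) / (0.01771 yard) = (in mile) 1 ft^2 = 0.09290304 m^2, so 0.119 ft^2 = 0.119 * 0.09290304 = 0.011055462 m^2. 1 yard = 0.9144 m, so 0.01771 yard = 0.01771 * 0.9144 = 0.016194024 m. Combine: 0.011055462 m^2 / 0.016194024 m = 0.68268775 m. 1 mile = 1609.344 m, so 0.68268775 m = 0.68268775 / 1609.344 = 0.0004242025 mile ≈ 0.0004242 mile (4 s.f.). Final answer: 0.0004242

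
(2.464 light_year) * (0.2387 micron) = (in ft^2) 1 light_year = 9.4607305e+15 m, so 2.464 light_year = 2.464 * 9.4607305e+15 = 2.331124e+16 m. 1 micron = 1e-06 m, so 0.2387 micron = 0.2387 * 1e-06 = 2.387e-07 m. Combine: 2.331124e+16 m * 2.387e-07 m = 5.564393e+09 m^2. 1 ft^2 = 0.09290304 m^2, so 5.564393e+09 m^2 = 5.564393e+09 / 0.09290304 = 5.9894627e+10 ft^2 ≈ 5.989e+10 ft^2 (4 s.f.). Final answer: 5.989e+10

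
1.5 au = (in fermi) 1 au = 1.4959787e+11 m, so 1.5 au = 1.5 * 1.4959787e+11 = 2.2439681e+11 m. 1 fermi = 1e-15 m, so 2.2439681e+11 m = 2.2439681e+11 / 1e-15 = 2.2439681e+26 fermi ≈ 2.244e+26 fermi (4 s.f.). Final answer: 2.244e+26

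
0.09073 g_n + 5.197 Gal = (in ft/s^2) 3.09. Check: 1 g_n = 9.80665 m/s^2, so 0.09073 g_n = 0.09073 * 9.80665 = 0.88975735 m/s^2. 1 Gal = 0.01 m/s^2, so 5.197 Gal = 5.197 * 0.01 = 0.05197 m/s^2. Sum: 0.88975735 + 0.05197 = 0.94172735 m/s^2. 1 ft/s^2 = 0.3048 m/s^2, so 0.94172735 m/s^2 = 0.94172735 / 0.3048 = 3.0896567 ft/s^2 ≈ 3.09 ft/s^2 (4 s.f.).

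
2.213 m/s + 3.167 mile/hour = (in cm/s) 362.9. Check: 2.213 m/s is already in m/s. 1 mile/hour = 0.44704 m/s, so 3.167 mile/hour = 3.167 * 0.44704 = 1.4157757 m/s. Sum: 2.213 + 1.4157757 = 3.6287757 m/s. 1 cm/s = 0.01 m/s, so 3.6287757 m/s = 3.6287757 / 0.01 = 362.87757 cm/s ≈ 362.9 cm/s (4 s.f.).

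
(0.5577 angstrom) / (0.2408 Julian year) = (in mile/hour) 1 angstrom = 1e-10 m, so 0.5577 angstrom = 0.5577 * 1e-10 = 5.577e-11 m. 1 Julian year = 31557600 s, so 0.2408 Julian year = 0.2408 * 31557600 = 7599070.1 s. Combine: 5.577e-11 m / 7599070.1 s = 7.3390559e-18 m/s. 1 mile/hour = 0.44704 m/s, so 7.3390559e-18 m/s = 7.3390559e-18 / 0.44704 = 1.6417e-17 mile/hour ≈ 1.642e-17 mile/hour (4 s.f.). Final answer: 1.642e-17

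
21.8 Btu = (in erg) 1 Btu = 1055.0559 J, so 21.8 Btu = 21.8 * 1055.0559 = 23000.218 J. 1 erg = 1e-07 J, so 23000.218 J = 23000.218 / 1e-07 = 2.3000218e+11 erg ≈ 2.3e+11 erg (4 s.f.). Final answer: 2.3e+11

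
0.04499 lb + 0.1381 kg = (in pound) 1 lb = 0.45359237 kg, so 0.04499 lb = 0.04499 * 0.45359237 = 0.020407121 kg. 0.1381 kg is already in kg. Sum: 0.020407121 + 0.1381 = 0.15850712 kg. 1 pound = 0.45359237 kg, so 0.15850712 kg = 0.15850712 / 0.45359237 = 0.34944838 pound ≈ 0.3494 pound (4 s.f.). Final answer: 0.3494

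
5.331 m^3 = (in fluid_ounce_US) 1 fluid_ounce_US = 2.957353e-05 m^3, so 5.331 m^3 = 5.331 / 2.957353e-05 = 180262.56 fluid_ounce_US ≈ 1.803e+05 fluid_ounce_US (4 s.f.). Final answer: 1.803e+05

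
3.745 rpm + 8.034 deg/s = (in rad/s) 0.5324. Check: 1 rpm = 0.10471976 rad/s, so 3.745 rpm = 3.745 * 0.10471976 = 0.39217548 rad/s. 1 deg/s = 0.017453293 rad/s, so 8.034 deg/s = 8.034 * 0.017453293 = 0.14021975 rad/s. Sum: 0.39217548 + 0.14021975 = 0.53239524 rad/s. Result: 0.53239524 rad/s ≈ 0.5324 rad/s (4 s.f.).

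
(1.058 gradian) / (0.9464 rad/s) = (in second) 0.01756. Check: 1 gradian = 0.015707963 rad, so 1.058 gradian = 1.058 * 0.015707963 = 0.016619025 rad. 0.9464 rad/s is already in rad/s. Combine: 0.016619025 rad / 0.9464 rad/s = 0.017560255 s. 0.017560255 s = 0.017560255 second ≈ 0.01756 second (4 s.f.).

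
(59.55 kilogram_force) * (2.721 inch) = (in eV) 2.519e+20. Check: 1 kilogram_force = 9.80665 N, so 59.55 kilogram_force = 59.55 * 9.80665 = 583.98601 N. 1 inch = 0.0254 m, so 2.721 inch = 2.721 * 0.0254 = 0.0691134 m. Combine: 583.98601 N * 0.0691134 m = 40.361259 J. 1 eV = 1.6021766e-19 J, so 40.361259 J = 40.361259 / 1.6021766e-19 = 2.5191516e+20 eV ≈ 2.519e+20 eV (4 s.f.).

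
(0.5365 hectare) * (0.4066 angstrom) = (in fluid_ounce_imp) 1 hectare = 10000 m^2, so 0.5365 hectare = 0.5365 * 10000 = 5365 m^2. 1 angstrom = 1e-10 m, so 0.4066 angstrom = 0.4066 * 1e-10 = 4.066e-11 m. Combine: 5365 m^2 * 4.066e-11 m = 2.181409e-07 m^3. 1 fluid_ounce_imp = 2.8413063e-05 m^3, so 2.181409e-07 m^3 = 2.181409e-07 / 2.8413063e-05 = 0.0076774864 fluid_ounce_imp ≈ 0.007677 fluid_ounce_imp (4 s.f.). Final answer: 0.007677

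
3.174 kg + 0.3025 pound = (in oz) 3.174 kg is already in kg. 1 pound = 0.45359237 kg, so 0.3025 pound = 0.3025 * 0.45359237 = 0.13721169 kg. Sum: 3.174 + 0.13721169 = 3.3112117 kg. 1 oz = 0.028349523 kg, so 3.3112117 kg = 3.3112117 / 0.028349523 = 116.79956 oz ≈ 116.8 oz (4 s.f.). Final answer: 116.8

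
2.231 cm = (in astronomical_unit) 1 cm = 0.01 m, so 2.231 cm = 2.231 * 0.01 = 0.02231 m. 1 astronomical_unit = 1.4959787e+11 m, so 0.02231 m = 0.02231 / 1.4959787e+11 = 1.4913314e-13 astronomical_unit ≈ 1.491e-13 astronomical_unit (4 s.f.). Final answer: 1.491e-13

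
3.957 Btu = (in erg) 1 Btu = 1055.0559 J, so 3.957 Btu = 3.957 * 1055.0559 = 4174.856 J. 1 erg = 1e-07 J, so 4174.856 J = 4174.856 / 1e-07 = 4.174856e+10 erg ≈ 4.175e+10 erg (4 s.f.). Final answer: 4.175e+10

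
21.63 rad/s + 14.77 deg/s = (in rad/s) 21.89. Check: 21.63 rad/s is already in rad/s. 1 deg/s = 0.017453293 rad/s, so 14.77 deg/s = 14.77 * 0.017453293 = 0.25778513 rad/s. Sum: 21.63 + 0.25778513 = 21.887785 rad/s. Result: 21.887785 rad/s ≈ 21.89 rad/s (4 s.f.).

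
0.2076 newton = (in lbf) 0.04667. Check: 0.2076 newton = 0.2076 N. 1 lbf = 4.4482216 N, so 0.2076 N = 0.2076 / 4.4482216 = 0.046670337 lbf ≈ 0.04667 lbf (4 s.f.).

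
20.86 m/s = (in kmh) 75.1. Check: 1 kmh = 0.27777778 m/s, so 20.86 m/s = 20.86 / 0.27777778 = 75.096 kmh ≈ 75.1 kmh (4 s.f.).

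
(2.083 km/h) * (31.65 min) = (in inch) 4.326e+04. Check: 1 km/h = 0.27777778 m/s, so 2.083 km/h = 2.083 * 0.27777778 = 0.57861111 m/s. 1 min = 60 s, so 31.65 min = 31.65 * 60 = 1899 s. Combine: 0.57861111 m/s * 1899 s = 1098.7825 m. 1 inch = 0.0254 m, so 1098.7825 m = 1098.7825 / 0.0254 = 43259.154 inch ≈ 4.326e+04 inch (4 s.f.).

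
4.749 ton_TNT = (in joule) 1.987e+10. Check: 1 ton_TNT = 4.184e+09 J, so 4.749 ton_TNT = 4.749 * 4.184e+09 = 1.9869816e+10 J. 1.9869816e+10 J = 1.9869816e+10 joule ≈ 1.987e+10 joule (4 s.f.).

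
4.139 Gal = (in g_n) 0.004221. Check: 1 Gal = 0.01 m/s^2, so 4.139 Gal = 4.139 * 0.01 = 0.04139 m/s^2. 1 g_n = 9.80665 m/s^2, so 0.04139 m/s^2 = 0.04139 / 9.80665 = 0.0042206054 g_n ≈ 0.004221 g_n (4 s.f.).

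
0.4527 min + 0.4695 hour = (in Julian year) 1 min = 60 s, so 0.4527 min = 0.4527 * 60 = 27.162 s. 1 hour = 3600 s, so 0.4695 hour = 0.4695 * 3600 = 1690.2 s. Sum: 27.162 + 1690.2 = 1717.362 s. 1 Julian year = 31557600 s, so 1717.362 s = 1717.362 / 31557600 = 5.4419918e-05 Julian year ≈ 5.442e-05 Julian year (4 s.f.). Final answer: 5.442e-05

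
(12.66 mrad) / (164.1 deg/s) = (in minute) 7.367e-05. Check: 1 mrad = 0.001 rad, so 12.66 mrad = 12.66 * 0.001 = 0.01266 rad. 1 deg/s = 0.017453293 rad/s, so 164.1 deg/s = 164.1 * 0.017453293 = 2.8640853 rad/s. Combine: 0.01266 rad / 2.8640853 rad/s = 0.0044202594 s. 1 minute = 60 s, so 0.0044202594 s = 0.0044202594 / 60 = 7.367099e-05 minute ≈ 7.367e-05 minute (4 s.f.).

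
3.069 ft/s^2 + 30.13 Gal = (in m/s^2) 1 ft/s^2 = 0.3048 m/s^2, so 3.069 ft/s^2 = 3.069 * 0.3048 = 0.9354312 m/s^2. 1 Gal = 0.01 m/s^2, so 30.13 Gal = 30.13 * 0.01 = 0.3013 m/s^2. Sum: 0.9354312 + 0.3013 = 1.2367312 m/s^2. Result: 1.2367312 m/s^2 ≈ 1.237 m/s^2 (4 s.f.). Final answer: 1.237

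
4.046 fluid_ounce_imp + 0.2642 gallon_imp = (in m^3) 1 fluid_ounce_imp = 2.8413063e-05 m^3, so 4.046 fluid_ounce_imp = 4.046 * 2.8413063e-05 = 0.00011495925 m^3. 1 gallon_imp = 0.00454609 m^3, so 0.2642 gallon_imp = 0.2642 * 0.00454609 = 0.001201077 m^3. Sum: 0.00011495925 + 0.001201077 = 0.0013160362 m^3. Result: 0.0013160362 m^3 ≈ 0.001316 m^3 (4 s.f.). Final answer: 0.001316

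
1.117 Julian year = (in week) 58.28. Check: 1 Julian year = 31557600 s, so 1.117 Julian year = 1.117 * 31557600 = 35249839 s. 1 week = 604800 s, so 35249839 s = 35249839 / 604800 = 58.283464 week ≈ 58.28 week (4 s.f.).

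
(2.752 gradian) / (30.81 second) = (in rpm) 1 gradian = 0.015707963 rad, so 2.752 gradian = 2.752 * 0.015707963 = 0.043228315 rad. 30.81 second = 30.81 s. Combine: 0.043228315 rad / 30.81 s = 0.0014030612 rad/s. 1 rpm = 0.10471976 rad/s, so 0.0014030612 rad/s = 0.0014030612 / 0.10471976 = 0.013398247 rpm ≈ 0.0134 rpm (4 s.f.). Final answer: 0.0134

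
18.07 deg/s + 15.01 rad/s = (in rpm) 1 deg/s = 0.017453293 rad/s, so 18.07 deg/s = 18.07 * 0.017453293 = 0.315381 rad/s. 15.01 rad/s is already in rad/s. Sum: 0.315381 + 15.01 = 15.325381 rad/s. 1 rpm = 0.10471976 rad/s, so 15.325381 rad/s = 15.325381 / 0.10471976 = 146.34661 rpm ≈ 146.3 rpm (4 s.f.). Final answer: 146.3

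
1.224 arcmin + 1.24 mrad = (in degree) 1 arcmin = 0.00029088821 rad, so 1.224 arcmin = 1.224 * 0.00029088821 = 0.00035604717 rad. 1 mrad = 0.001 rad, so 1.24 mrad = 1.24 * 0.001 = 0.00124 rad. Sum: 0.00035604717 + 0.00124 = 0.0015960472 rad. 1 degree = 0.017453293 rad, so 0.0015960472 rad = 0.0015960472 / 0.017453293 = 0.091446767 degree ≈ 0.09145 degree (4 s.f.). Final answer: 0.09145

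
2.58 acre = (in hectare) 1.044. Check: 1 acre = 4046.8564 m^2, so 2.58 acre = 2.58 * 4046.8564 = 10440.89 m^2. 1 hectare = 10000 m^2, so 10440.89 m^2 = 10440.89 / 10000 = 1.044089 hectare ≈ 1.044 hectare (4 s.f.).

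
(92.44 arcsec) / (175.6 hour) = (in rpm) 1 arcsec = 4.8481368e-06 rad, so 92.44 arcsec = 92.44 * 4.8481368e-06 = 0.00044816177 rad. 1 hour = 3600 s, so 175.6 hour = 175.6 * 3600 = 632160 s. Combine: 0.00044816177 rad / 632160 s = 7.0893724e-10 rad/s. 1 rpm = 0.10471976 rad/s, so 7.0893724e-10 rad/s = 7.0893724e-10 / 0.10471976 = 6.769852e-09 rpm ≈ 6.77e-09 rpm (4 s.f.). Final answer: 6.77e-09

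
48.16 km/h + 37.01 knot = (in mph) 72.52. Check: 1 km/h = 0.27777778 m/s, so 48.16 km/h = 48.16 * 0.27777778 = 13.377778 m/s. 1 knot = 0.51444444 m/s, so 37.01 knot = 37.01 * 0.51444444 = 19.039589 m/s. Sum: 13.377778 + 19.039589 = 32.417367 m/s. 1 mph = 0.44704 m/s, so 32.417367 m/s = 32.417367 / 0.44704 = 72.515584 mph ≈ 72.52 mph (4 s.f.).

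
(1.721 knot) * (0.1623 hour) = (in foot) 1697. Check: 1 knot = 0.51444444 m/s, so 1.721 knot = 1.721 * 0.51444444 = 0.88535889 m/s. 1 hour = 3600 s, so 0.1623 hour = 0.1623 * 3600 = 584.28 s. Combine: 0.88535889 m/s * 584.28 s = 517.29749 m. 1 foot = 0.3048 m, so 517.29749 m = 517.29749 / 0.3048 = 1697.1702 foot ≈ 1697 foot (4 s.f.).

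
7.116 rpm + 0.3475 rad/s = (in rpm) 1 rpm = 0.10471976 rad/s, so 7.116 rpm = 7.116 * 0.10471976 = 0.74518578 rad/s. 0.3475 rad/s is already in rad/s. Sum: 0.74518578 + 0.3475 = 1.0926858 rad/s. 1 rpm = 0.10471976 rad/s, so 1.0926858 rad/s = 1.0926858 / 0.10471976 = 10.434381 rpm ≈ 10.43 rpm (4 s.f.). Final answer: 10.43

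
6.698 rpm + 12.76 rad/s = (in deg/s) 771.3. Check: 1 rpm = 0.10471976 rad/s, so 6.698 rpm = 6.698 * 0.10471976 = 0.70141292 rad/s. 12.76 rad/s is already in rad/s. Sum: 0.70141292 + 12.76 = 13.461413 rad/s. 1 deg/s = 0.017453293 rad/s, so 13.461413 rad/s = 13.461413 / 0.017453293 = 771.28215 deg/s ≈ 771.3 deg/s (4 s.f.).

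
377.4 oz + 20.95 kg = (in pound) 69.77. Check: 1 oz = 0.028349523 kg, so 377.4 oz = 377.4 * 0.028349523 = 10.69911 kg. 20.95 kg is already in kg. Sum: 10.69911 + 20.95 = 31.64911 kg. 1 pound = 0.45359237 kg, so 31.64911 kg = 31.64911 / 0.45359237 = 69.774344 pound ≈ 69.77 pound (4 s.f.).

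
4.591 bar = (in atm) 1 bar = 100000 Pa, so 4.591 bar = 4.591 * 100000 = 459100 Pa. 1 atm = 101325 Pa, so 459100 Pa = 459100 / 101325 = 4.5309647 atm ≈ 4.531 atm (4 s.f.). Final answer: 4.531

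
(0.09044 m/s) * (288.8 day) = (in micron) 2.257e+12. Check: 0.09044 m/s is already in m/s. 1 day = 86400 s, so 288.8 day = 288.8 * 86400 = 24952320 s. Combine: 0.09044 m/s * 24952320 s = 2256687.8 m. 1 micron = 1e-06 m, so 2256687.8 m = 2256687.8 / 1e-06 = 2.2566878e+12 micron ≈ 2.257e+12 micron (4 s.f.).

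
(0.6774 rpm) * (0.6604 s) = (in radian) 1 rpm = 0.10471976 rad/s, so 0.6774 rpm = 0.6774 * 0.10471976 = 0.070937162 rad/s. 0.6604 s is already in s. Combine: 0.070937162 rad/s * 0.6604 s = 0.046846902 rad. 0.046846902 rad = 0.046846902 radian ≈ 0.04685 radian (4 s.f.). Final answer: 0.04685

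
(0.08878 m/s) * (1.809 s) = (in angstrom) 0.08878 m/s is already in m/s. 1.809 s is already in s. Combine: 0.08878 m/s * 1.809 s = 0.16060302 m. 1 angstrom = 1e-10 m, so 0.16060302 m = 0.16060302 / 1e-10 = 1.6060302e+09 angstrom ≈ 1.606e+09 angstrom (4 s.f.). Final answer: 1.606e+09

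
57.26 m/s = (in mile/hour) 128.1. Check: 1 mile/hour = 0.44704 m/s, so 57.26 m/s = 57.26 / 0.44704 = 128.08697 mile/hour ≈ 128.1 mile/hour (4 s.f.).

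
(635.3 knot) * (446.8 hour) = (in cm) 5.257e+10. Check: 1 knot = 0.51444444 m/s, so 635.3 knot = 635.3 * 0.51444444 = 326.82656 m/s. 1 hour = 3600 s, so 446.8 hour = 446.8 * 3600 = 1608480 s. Combine: 326.82656 m/s * 1608480 s = 5.2569398e+08 m. 1 cm = 0.01 m, so 5.2569398e+08 m = 5.2569398e+08 / 0.01 = 5.2569398e+10 cm ≈ 5.257e+10 cm (4 s.f.).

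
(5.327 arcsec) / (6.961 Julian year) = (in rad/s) 1 arcsec = 4.8481368e-06 rad, so 5.327 arcsec = 5.327 * 4.8481368e-06 = 2.5826025e-05 rad. 1 Julian year = 31557600 s, so 6.961 Julian year = 6.961 * 31557600 = 2.1967245e+08 s. Combine: 2.5826025e-05 rad / 2.1967245e+08 s = 1.1756606e-13 rad/s. Result: 1.1756606e-13 rad/s ≈ 1.176e-13 rad/s (4 s.f.). Final answer: 1.176e-13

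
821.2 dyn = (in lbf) 1 dyn = 1e-05 N, so 821.2 dyn = 821.2 * 1e-05 = 0.008212 N. 1 lbf = 4.4482216 N, so 0.008212 N = 0.008212 / 4.4482216 = 0.001846131 lbf ≈ 0.001846 lbf (4 s.f.). Final answer: 0.001846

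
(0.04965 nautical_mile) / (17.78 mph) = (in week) 1 nautical_mile = 1852 m, so 0.04965 nautical_mile = 0.04965 * 1852 = 91.9518 m. 1 mph = 0.44704 m/s, so 17.78 mph = 17.78 * 0.44704 = 7.9483712 m/s. Combine: 91.9518 m / 7.9483712 m/s = 11.568634 s. 1 week = 604800 s, so 11.568634 s = 11.568634 / 604800 = 1.9128033e-05 week ≈ 1.913e-05 week (4 s.f.). Final answer: 1.913e-05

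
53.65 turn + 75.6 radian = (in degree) 1 turn = 6.2831853 rad, so 53.65 turn = 53.65 * 6.2831853 = 337.09289 rad. 75.6 radian = 75.6 rad. Sum: 337.09289 + 75.6 = 412.69289 rad. 1 degree = 0.017453293 rad, so 412.69289 rad = 412.69289 / 0.017453293 = 23645.561 degree ≈ 2.365e+04 degree (4 s.f.). Final answer: 2.365e+04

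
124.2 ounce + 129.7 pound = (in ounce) 2199. Check: 1 ounce = 0.028349523 kg, so 124.2 ounce = 124.2 * 0.028349523 = 3.5210108 kg. 1 pound = 0.45359237 kg, so 129.7 pound = 129.7 * 0.45359237 = 58.83093 kg. Sum: 3.5210108 + 58.83093 = 62.351941 kg. 1 ounce = 0.028349523 kg, so 62.351941 kg = 62.351941 / 0.028349523 = 2199.4 ounce ≈ 2199 ounce (4 s.f.).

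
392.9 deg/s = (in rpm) 1 deg/s = 0.017453293 rad/s, so 392.9 deg/s = 392.9 * 0.017453293 = 6.8573986 rad/s. 1 rpm = 0.10471976 rad/s, so 6.8573986 rad/s = 6.8573986 / 0.10471976 = 65.483333 rpm ≈ 65.48 rpm (4 s.f.). Final answer: 65.48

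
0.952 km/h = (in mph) 1 km/h = 0.27777778 m/s, so 0.952 km/h = 0.952 * 0.27777778 = 0.26444444 m/s. 1 mph = 0.44704 m/s, so 0.26444444 m/s = 0.26444444 / 0.44704 = 0.59154538 mph ≈ 0.5915 mph (4 s.f.). Final answer: 0.5915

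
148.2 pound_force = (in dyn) 6.592e+07. Check: 1 pound_force = 4.4482216 N, so 148.2 pound_force = 148.2 * 4.4482216 = 659.22644 N. 1 dyn = 1e-05 N, so 659.22644 N = 659.22644 / 1e-05 = 65922644 dyn ≈ 6.592e+07 dyn (4 s.f.).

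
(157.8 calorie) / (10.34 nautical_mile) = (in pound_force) 0.007751. Check: 1 calorie = 4.184 J, so 157.8 calorie = 157.8 * 4.184 = 660.2352 J. 1 nautical_mile = 1852 m, so 10.34 nautical_mile = 10.34 * 1852 = 19149.68 m. Combine: 660.2352 J / 19149.68 m = 0.03447761 N. 1 pound_force = 4.4482216 N, so 0.03447761 N = 0.03447761 / 4.4482216 = 0.0077508751 pound_force ≈ 0.007751 pound_force (4 s.f.).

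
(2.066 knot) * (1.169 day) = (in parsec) 1 knot = 0.51444444 m/s, so 2.066 knot = 2.066 * 0.51444444 = 1.0628422 m/s. 1 day = 86400 s, so 1.169 day = 1.169 * 86400 = 101001.6 s. Combine: 1.0628422 m/s * 101001.6 s = 107348.76 m. 1 parsec = 3.0856776e+16 m, so 107348.76 m = 107348.76 / 3.0856776e+16 = 3.4789365e-12 parsec ≈ 3.479e-12 parsec (4 s.f.). Final answer: 3.479e-12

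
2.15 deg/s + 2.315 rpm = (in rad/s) 0.28. Check: 1 deg/s = 0.017453293 rad/s, so 2.15 deg/s = 2.15 * 0.017453293 = 0.037524579 rad/s. 1 rpm = 0.10471976 rad/s, so 2.315 rpm = 2.315 * 0.10471976 = 0.24242623 rad/s. Sum: 0.037524579 + 0.24242623 = 0.27995081 rad/s. Result: 0.27995081 rad/s ≈ 0.28 rad/s (4 s.f.).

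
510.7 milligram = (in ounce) 1 milligram = 1e-06 kg, so 510.7 milligram = 510.7 * 1e-06 = 0.0005107 kg. 1 ounce = 0.028349523 kg, so 0.0005107 kg = 0.0005107 / 0.028349523 = 0.018014412 ounce ≈ 0.01801 ounce (4 s.f.). Final answer: 0.01801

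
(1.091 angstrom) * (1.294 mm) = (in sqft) 1 angstrom = 1e-10 m, so 1.091 angstrom = 1.091 * 1e-10 = 1.091e-10 m. 1 mm = 0.001 m, so 1.294 mm = 1.294 * 0.001 = 0.001294 m. Combine: 1.091e-10 m * 0.001294 m = 1.411754e-13 m^2. 1 sqft = 0.09290304 m^2, so 1.411754e-13 m^2 = 1.411754e-13 / 0.09290304 = 1.5195994e-12 sqft ≈ 1.52e-12 sqft (4 s.f.). Final answer: 1.52e-12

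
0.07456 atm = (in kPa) 7.555. Check: 1 atm = 101325 Pa, so 0.07456 atm = 0.07456 * 101325 = 7554.792 Pa. 1 kPa = 1000 Pa, so 7554.792 Pa = 7554.792 / 1000 = 7.554792 kPa ≈ 7.555 kPa (4 s.f.).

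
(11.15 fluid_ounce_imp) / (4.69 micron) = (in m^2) 1 fluid_ounce_imp = 2.8413063e-05 m^3, so 11.15 fluid_ounce_imp = 11.15 * 2.8413063e-05 = 0.00031680565 m^3. 1 micron = 1e-06 m, so 4.69 micron = 4.69 * 1e-06 = 4.69e-06 m. Combine: 0.00031680565 m^3 / 4.69e-06 m = 67.549178 m^2. Result: 67.549178 m^2 ≈ 67.55 m^2 (4 s.f.). Final answer: 67.55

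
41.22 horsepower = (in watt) 3.074e+04. Check: 1 horsepower = 745.69987 W, so 41.22 horsepower = 41.22 * 745.69987 = 30737.749 W. 30737.749 W = 30737.749 watt ≈ 3.074e+04 watt (4 s.f.).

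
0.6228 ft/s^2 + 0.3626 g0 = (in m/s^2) 1 ft/s^2 = 0.3048 m/s^2, so 0.6228 ft/s^2 = 0.6228 * 0.3048 = 0.18982944 m/s^2. 1 g0 = 9.80665 m/s^2, so 0.3626 g0 = 0.3626 * 9.80665 = 3.5558913 m/s^2. Sum: 0.18982944 + 3.5558913 = 3.7457207 m/s^2. Result: 3.7457207 m/s^2 ≈ 3.746 m/s^2 (4 s.f.). Final answer: 3.746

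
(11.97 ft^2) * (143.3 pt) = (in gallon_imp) 1 ft^2 = 0.09290304 m^2, so 11.97 ft^2 = 11.97 * 0.09290304 = 1.1120494 m^2. 1 pt = 0.00035277778 m, so 143.3 pt = 143.3 * 0.00035277778 = 0.050553056 m. Combine: 1.1120494 m^2 * 0.050553056 m = 0.056217495 m^3. 1 gallon_imp = 0.00454609 m^3, so 0.056217495 m^3 = 0.056217495 / 0.00454609 = 12.36612 gallon_imp ≈ 12.37 gallon_imp (4 s.f.). Final answer: 12.37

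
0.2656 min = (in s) 15.94. Check: 1 min = 60 s, so 0.2656 min = 0.2656 * 60 = 15.936 s. Result: 15.936 s ≈ 15.94 s (4 s.f.).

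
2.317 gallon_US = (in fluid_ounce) 1 gallon_US = 0.0037854118 m^3, so 2.317 gallon_US = 2.317 * 0.0037854118 = 0.0087707991 m^3. 1 fluid_ounce = 2.957353e-05 m^3, so 0.0087707991 m^3 = 0.0087707991 / 2.957353e-05 = 296.576 fluid_ounce ≈ 296.6 fluid_ounce (4 s.f.). Final answer: 296.6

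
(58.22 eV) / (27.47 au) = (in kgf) 1 eV = 1.6021766e-19 J, so 58.22 eV = 58.22 * 1.6021766e-19 = 9.3278724e-18 J. 1 au = 1.4959787e+11 m, so 27.47 au = 27.47 * 1.4959787e+11 = 4.1094535e+12 m. Combine: 9.3278724e-18 J / 4.1094535e+12 m = 2.2698571e-30 N. 1 kgf = 9.80665 N, so 2.2698571e-30 N = 2.2698571e-30 / 9.80665 = 2.3146101e-31 kgf ≈ 2.315e-31 kgf (4 s.f.). Final answer: 2.315e-31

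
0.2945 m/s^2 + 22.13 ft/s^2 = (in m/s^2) 7.04. Check: 0.2945 m/s^2 is already in m/s^2. 1 ft/s^2 = 0.3048 m/s^2, so 22.13 ft/s^2 = 22.13 * 0.3048 = 6.745224 m/s^2. Sum: 0.2945 + 6.745224 = 7.039724 m/s^2. Result: 7.039724 m/s^2 ≈ 7.04 m/s^2 (4 s.f.).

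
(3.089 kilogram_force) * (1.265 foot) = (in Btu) 1 kilogram_force = 9.80665 N, so 3.089 kilogram_force = 3.089 * 9.80665 = 30.292742 N. 1 foot = 0.3048 m, so 1.265 foot = 1.265 * 0.3048 = 0.385572 m. Combine: 30.292742 N * 0.385572 m = 11.680033 J. 1 Btu = 1055.0559 J, so 11.680033 J = 11.680033 / 1055.0559 = 0.011070535 Btu ≈ 0.01107 Btu (4 s.f.). Final answer: 0.01107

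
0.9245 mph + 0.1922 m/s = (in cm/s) 1 mph = 0.44704 m/s, so 0.9245 mph = 0.9245 * 0.44704 = 0.41328848 m/s. 0.1922 m/s is already in m/s. Sum: 0.41328848 + 0.1922 = 0.60548848 m/s. 1 cm/s = 0.01 m/s, so 0.60548848 m/s = 0.60548848 / 0.01 = 60.548848 cm/s ≈ 60.55 cm/s (4 s.f.). Final answer: 60.55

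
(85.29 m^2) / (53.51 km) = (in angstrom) 1.594e+07. Check: 85.29 m^2 is already in m^2. 1 km = 1000 m, so 53.51 km = 53.51 * 1000 = 53510 m. Combine: 85.29 m^2 / 53510 m = 0.0015939077 m. 1 angstrom = 1e-10 m, so 0.0015939077 m = 0.0015939077 / 1e-10 = 15939077 angstrom ≈ 1.594e+07 angstrom (4 s.f.).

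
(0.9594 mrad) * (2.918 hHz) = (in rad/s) 1 mrad = 0.001 rad, so 0.9594 mrad = 0.9594 * 0.001 = 0.0009594 rad. 1 hHz = 100 Hz, so 2.918 hHz = 2.918 * 100 = 291.8 Hz. Combine: 0.0009594 rad * 291.8 Hz = 0.27995292 rad/s. Result: 0.27995292 rad/s ≈ 0.28 rad/s (4 s.f.). Final answer: 0.28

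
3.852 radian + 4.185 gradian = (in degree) 3.852 radian = 3.852 rad. 1 gradian = 0.015707963 rad, so 4.185 gradian = 4.185 * 0.015707963 = 0.065737826 rad. Sum: 3.852 + 0.065737826 = 3.9177378 rad. 1 degree = 0.017453293 rad, so 3.9177378 rad = 3.9177378 / 0.017453293 = 224.46984 degree ≈ 224.5 degree (4 s.f.). Final answer: 224.5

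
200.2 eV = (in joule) 1 eV = 1.6021766e-19 J, so 200.2 eV = 200.2 * 1.6021766e-19 = 3.2075576e-17 J. 3.2075576e-17 J = 3.2075576e-17 joule ≈ 3.208e-17 joule (4 s.f.). Final answer: 3.208e-17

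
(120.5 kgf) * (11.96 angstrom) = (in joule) 1 kgf = 9.80665 N, so 120.5 kgf = 120.5 * 9.80665 = 1181.7013 N. 1 angstrom = 1e-10 m, so 11.96 angstrom = 11.96 * 1e-10 = 1.196e-09 m. Combine: 1181.7013 N * 1.196e-09 m = 1.4133148e-06 J. 1.4133148e-06 J = 1.4133148e-06 joule ≈ 1.413e-06 joule (4 s.f.). Final answer: 1.413e-06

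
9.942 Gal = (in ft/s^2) 0.3262. Check: 1 Gal = 0.01 m/s^2, so 9.942 Gal = 9.942 * 0.01 = 0.09942 m/s^2. 1 ft/s^2 = 0.3048 m/s^2, so 0.09942 m/s^2 = 0.09942 / 0.3048 = 0.3261811 ft/s^2 ≈ 0.3262 ft/s^2 (4 s.f.).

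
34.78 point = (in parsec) 3.976e-19. Check: 1 point = 0.00035277778 m, so 34.78 point = 34.78 * 0.00035277778 = 0.012269611 m. 1 parsec = 3.0856776e+16 m, so 0.012269611 m = 0.012269611 / 3.0856776e+16 = 3.9763102e-19 parsec ≈ 3.976e-19 parsec (4 s.f.).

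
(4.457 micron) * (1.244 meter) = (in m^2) 1 micron = 1e-06 m, so 4.457 micron = 4.457 * 1e-06 = 4.457e-06 m. 1.244 meter = 1.244 m. Combine: 4.457e-06 m * 1.244 m = 5.544508e-06 m^2. Result: 5.544508e-06 m^2 ≈ 5.545e-06 m^2 (4 s.f.). Final answer: 5.545e-06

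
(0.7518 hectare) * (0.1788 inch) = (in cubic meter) 34.14. Check: 1 hectare = 10000 m^2, so 0.7518 hectare = 0.7518 * 10000 = 7518 m^2. 1 inch = 0.0254 m, so 0.1788 inch = 0.1788 * 0.0254 = 0.00454152 m. Combine: 7518 m^2 * 0.00454152 m = 34.143147 m^3. 34.143147 m^3 = 34.143147 cubic meter ≈ 34.14 cubic meter (4 s.f.).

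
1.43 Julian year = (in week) 1 Julian year = 31557600 s, so 1.43 Julian year = 1.43 * 31557600 = 45127368 s. 1 week = 604800 s, so 45127368 s = 45127368 / 604800 = 74.615357 week ≈ 74.62 week (4 s.f.). Final answer: 74.62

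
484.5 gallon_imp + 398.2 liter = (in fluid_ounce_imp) 1 gallon_imp = 0.00454609 m^3, so 484.5 gallon_imp = 484.5 * 0.00454609 = 2.2025806 m^3. 1 liter = 0.001 m^3, so 398.2 liter = 398.2 * 0.001 = 0.3982 m^3. Sum: 2.2025806 + 0.3982 = 2.6007806 m^3. 1 fluid_ounce_imp = 2.8413063e-05 m^3, so 2.6007806 m^3 = 2.6007806 / 2.8413063e-05 = 91534.681 fluid_ounce_imp ≈ 9.153e+04 fluid_ounce_imp (4 s.f.). Final answer: 9.153e+04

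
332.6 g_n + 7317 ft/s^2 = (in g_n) 1 g_n = 9.80665 m/s^2, so 332.6 g_n = 332.6 * 9.80665 = 3261.6918 m/s^2. 1 ft/s^2 = 0.3048 m/s^2, so 7317 ft/s^2 = 7317 * 0.3048 = 2230.2216 m/s^2. Sum: 3261.6918 + 2230.2216 = 5491.9134 m/s^2. 1 g_n = 9.80665 m/s^2, so 5491.9134 m/s^2 = 5491.9134 / 9.80665 = 560.01931 g_n ≈ 560 g_n (4 s.f.). Final answer: 560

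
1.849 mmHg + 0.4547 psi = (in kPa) 1 mmHg = 133.32237 Pa, so 1.849 mmHg = 1.849 * 133.32237 = 246.51306 Pa. 1 psi = 6894.7573 Pa, so 0.4547 psi = 0.4547 * 6894.7573 = 3135.0461 Pa. Sum: 246.51306 + 3135.0461 = 3381.5592 Pa. 1 kPa = 1000 Pa, so 3381.5592 Pa = 3381.5592 / 1000 = 3.3815592 kPa ≈ 3.382 kPa (4 s.f.). Final answer: 3.382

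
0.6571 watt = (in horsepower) 0.6571 watt = 0.6571 W. 1 horsepower = 745.69987 W, so 0.6571 W = 0.6571 / 745.69987 = 0.00088118562 horsepower ≈ 0.0008812 horsepower (4 s.f.). Final answer: 0.0008812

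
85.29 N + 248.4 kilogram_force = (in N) 85.29 N is already in N. 1 kilogram_force = 9.80665 N, so 248.4 kilogram_force = 248.4 * 9.80665 = 2435.9719 N. Sum: 85.29 + 2435.9719 = 2521.2619 N. Result: 2521.2619 N ≈ 2521 N (4 s.f.). Final answer: 2521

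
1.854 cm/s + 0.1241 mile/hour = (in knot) 0.1439. Check: 1 cm/s = 0.01 m/s, so 1.854 cm/s = 1.854 * 0.01 = 0.01854 m/s. 1 mile/hour = 0.44704 m/s, so 0.1241 mile/hour = 0.1241 * 0.44704 = 0.055477664 m/s. Sum: 0.01854 + 0.055477664 = 0.074017664 m/s. 1 knot = 0.51444444 m/s, so 0.074017664 m/s = 0.074017664 / 0.51444444 = 0.14387883 knot ≈ 0.1439 knot (4 s.f.).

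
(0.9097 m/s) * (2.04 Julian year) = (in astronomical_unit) 0.9097 m/s is already in m/s. 1 Julian year = 31557600 s, so 2.04 Julian year = 2.04 * 31557600 = 64377504 s. Combine: 0.9097 m/s * 64377504 s = 58564215 m. 1 astronomical_unit = 1.4959787e+11 m, so 58564215 m = 58564215 / 1.4959787e+11 = 0.0003914776 astronomical_unit ≈ 0.0003915 astronomical_unit (4 s.f.). Final answer: 0.0003915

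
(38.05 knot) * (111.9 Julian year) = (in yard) 7.559e+10. Check: 1 knot = 0.51444444 m/s, so 38.05 knot = 38.05 * 0.51444444 = 19.574611 m/s. 1 Julian year = 31557600 s, so 111.9 Julian year = 111.9 * 31557600 = 3.5312954e+09 s. Combine: 19.574611 m/s * 3.5312954e+09 s = 6.9123735e+10 m. 1 yard = 0.9144 m, so 6.9123735e+10 m = 6.9123735e+10 / 0.9144 = 7.5594636e+10 yard ≈ 7.559e+10 yard (4 s.f.).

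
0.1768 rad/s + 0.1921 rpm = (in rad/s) 0.1768 rad/s is already in rad/s. 1 rpm = 0.10471976 rad/s, so 0.1921 rpm = 0.1921 * 0.10471976 = 0.020116665 rad/s. Sum: 0.1768 + 0.020116665 = 0.19691666 rad/s. Result: 0.19691666 rad/s ≈ 0.1969 rad/s (4 s.f.). Final answer: 0.1969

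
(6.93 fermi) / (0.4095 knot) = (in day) 1 fermi = 1e-15 m, so 6.93 fermi = 6.93 * 1e-15 = 6.93e-15 m. 1 knot = 0.51444444 m/s, so 0.4095 knot = 0.4095 * 0.51444444 = 0.210665 m/s. Combine: 6.93e-15 m / 0.210665 m/s = 3.289583e-14 s. 1 day = 86400 s, so 3.289583e-14 s = 3.289583e-14 / 86400 = 3.8073877e-19 day ≈ 3.807e-19 day (4 s.f.). Final answer: 3.807e-19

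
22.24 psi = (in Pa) 1.533e+05. Check: 1 psi = 6894.7573 Pa, so 22.24 psi = 22.24 * 6894.7573 = 153339.4 Pa. Result: 153339.4 Pa ≈ 1.533e+05 Pa (4 s.f.).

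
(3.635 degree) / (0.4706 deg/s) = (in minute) 0.1287. Check: 1 degree = 0.017453293 rad, so 3.635 degree = 3.635 * 0.017453293 = 0.063442718 rad. 1 deg/s = 0.017453293 rad/s, so 0.4706 deg/s = 0.4706 * 0.017453293 = 0.0082135195 rad/s. Combine: 0.063442718 rad / 0.0082135195 rad/s = 7.7241819 s. 1 minute = 60 s, so 7.7241819 s = 7.7241819 / 60 = 0.12873636 minute ≈ 0.1287 minute (4 s.f.).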